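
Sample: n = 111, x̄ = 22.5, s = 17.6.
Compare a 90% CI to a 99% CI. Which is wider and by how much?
99% CI is wider by 3.22

df = 110
90% CI: t* = 1.659, (19.73, 25.27), width = 2 · t* · s/√n = 5.54
99% CI: t* = 2.621, (18.12, 26.88), width = 2 · t* · s/√n = 8.76

The 99% CI is wider by 8.76 - 5.54 = 3.22.
Higher confidence requires a wider interval.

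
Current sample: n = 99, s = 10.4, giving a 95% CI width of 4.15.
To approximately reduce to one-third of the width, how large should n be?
n ≈ 891

CI width ∝ 1/√n
To reduce width by factor 3, need √n to grow by 3 → need 3² = 9 times as many samples.

Current: n = 99, width = 4.15
New: n = 891, width ≈ 1.37

Width reduced by factor of 4.15/1.37 = 3.03.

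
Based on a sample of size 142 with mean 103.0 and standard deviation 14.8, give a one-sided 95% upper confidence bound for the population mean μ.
μ ≤ 105.06

Upper bound (one-sided):
t* = 1.656 (one-sided for 95%)
Upper bound = x̄ + t* · s/√n = 103.0 + 1.656 · 14.8/√142 = 105.06

We are 95% confident that μ ≤ 105.06.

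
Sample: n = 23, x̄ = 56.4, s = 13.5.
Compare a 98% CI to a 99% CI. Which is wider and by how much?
99% CI is wider by 1.75

df = 22
98% CI: t* = 2.508, (49.34, 63.46), width = 2 · t* · s/√n = 14.12
99% CI: t* = 2.819, (48.46, 64.34), width = 2 · t* · s/√n = 15.87

The 99% CI is wider by 15.87 - 14.12 = 1.75.
Higher confidence requires a wider interval.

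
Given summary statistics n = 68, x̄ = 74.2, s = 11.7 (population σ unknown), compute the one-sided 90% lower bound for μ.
μ ≥ 72.36

Lower bound (one-sided):
t* = 1.294 (one-sided for 90%)
Lower bound = x̄ - t* · s/√n = 74.2 - 1.294 · 11.7/√68 = 72.36

We are 90% confident that μ ≥ 72.36.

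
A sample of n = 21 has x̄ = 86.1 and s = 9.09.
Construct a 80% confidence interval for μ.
(83.47, 88.73)

t-interval (σ unknown):
df = n - 1 = 20
t* = 1.325 for 80% confidence

Margin of error = t* · s/√n = 1.325 · 9.09/√21 = 2.63

CI: (83.47, 88.73)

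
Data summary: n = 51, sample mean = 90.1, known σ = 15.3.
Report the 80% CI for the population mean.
(87.35, 92.85)

z-interval (σ known):
z* = 1.282 for 80% confidence

Margin of error = z* · σ/√n = 1.282 · 15.3/√51 = 2.75

CI: (90.1 - 2.75, 90.1 + 2.75) = (87.35, 92.85)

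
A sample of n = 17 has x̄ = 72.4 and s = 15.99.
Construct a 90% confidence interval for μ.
(65.63, 79.17)

t-interval (σ unknown):
df = n - 1 = 16
t* = 1.746 for 90% confidence

Margin of error = t* · s/√n = 1.746 · 15.99/√17 = 6.77

CI: (65.63, 79.17)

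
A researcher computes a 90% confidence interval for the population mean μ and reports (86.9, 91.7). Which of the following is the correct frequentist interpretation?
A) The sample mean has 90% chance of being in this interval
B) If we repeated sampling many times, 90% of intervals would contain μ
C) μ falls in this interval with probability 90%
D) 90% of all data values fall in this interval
B

A) Wrong — x̄ is observed and sits in the interval by construction.
B) Correct — this is the frequentist long-run coverage interpretation.
C) Wrong — μ is fixed; the randomness lives in the interval, not in μ.
D) Wrong — a CI is about the parameter μ, not individual data values.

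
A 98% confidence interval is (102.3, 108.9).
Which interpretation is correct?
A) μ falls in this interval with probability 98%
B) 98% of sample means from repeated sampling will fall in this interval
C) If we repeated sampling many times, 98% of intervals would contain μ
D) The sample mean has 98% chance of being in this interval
C

A) Wrong — μ is fixed; the randomness lives in the interval, not in μ.
B) Wrong — coverage applies to intervals containing μ, not to future x̄ values.
C) Correct — this is the frequentist long-run coverage interpretation.
D) Wrong — x̄ is observed and sits in the interval by construction.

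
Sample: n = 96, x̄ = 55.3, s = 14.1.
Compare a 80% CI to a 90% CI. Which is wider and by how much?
90% CI is wider by 1.06

df = 95
80% CI: t* = 1.291, (53.44, 57.16), width = 2 · t* · s/√n = 3.72
90% CI: t* = 1.661, (52.91, 57.69), width = 2 · t* · s/√n = 4.78

The 90% CI is wider by 4.78 - 3.72 = 1.06.
Higher confidence requires a wider interval.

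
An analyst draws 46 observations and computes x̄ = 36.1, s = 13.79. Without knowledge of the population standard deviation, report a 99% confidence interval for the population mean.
(30.63, 41.57)

t-interval (σ unknown):
df = n - 1 = 45
t* = 2.690 for 99% confidence

Margin of error = t* · s/√n = 2.690 · 13.79/√46 = 5.47

CI: (30.63, 41.57)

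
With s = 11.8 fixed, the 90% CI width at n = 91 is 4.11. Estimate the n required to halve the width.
n ≈ 364

CI width ∝ 1/√n
To reduce width by factor 2, need √n to grow by 2 → need 2² = 4 times as many samples.

Current: n = 91, width = 4.11
New: n = 364, width ≈ 2.04

Width reduced by factor of 4.11/2.04 = 2.01.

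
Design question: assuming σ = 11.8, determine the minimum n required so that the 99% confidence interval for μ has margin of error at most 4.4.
n ≥ 48

For margin E ≤ 4.4:
n ≥ (z* · σ / E)²
n ≥ (2.576 · 11.8 / 4.4)²
n ≥ 47.73

Minimum n = 48 (rounding up)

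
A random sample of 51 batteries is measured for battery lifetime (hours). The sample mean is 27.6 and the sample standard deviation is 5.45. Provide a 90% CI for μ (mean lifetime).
(26.32, 28.88)

t-interval (σ unknown):
df = n - 1 = 50
t* = 1.676 for 90% confidence

Margin of error = t* · s/√n = 1.676 · 5.45/√51 = 1.28

CI: (26.32, 28.88)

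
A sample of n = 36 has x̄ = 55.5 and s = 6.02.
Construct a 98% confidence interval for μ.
(53.05, 57.95)

t-interval (σ unknown):
df = n - 1 = 35
t* = 2.438 for 98% confidence

Margin of error = t* · s/√n = 2.438 · 6.02/√36 = 2.45

CI: (53.05, 57.95)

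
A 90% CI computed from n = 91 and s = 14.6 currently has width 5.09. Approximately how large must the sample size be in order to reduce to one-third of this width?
n ≈ 819

CI width ∝ 1/√n
To reduce width by factor 3, need √n to grow by 3 → need 3² = 9 times as many samples.

Current: n = 91, width = 5.09
New: n = 819, width ≈ 1.68

Width reduced by factor of 5.09/1.68 = 3.03.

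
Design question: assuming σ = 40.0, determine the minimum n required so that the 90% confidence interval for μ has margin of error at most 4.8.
n ≥ 188

For margin E ≤ 4.8:
n ≥ (z* · σ / E)²
n ≥ (1.645 · 40.0 / 4.8)²
n ≥ 187.92

Minimum n = 188 (rounding up)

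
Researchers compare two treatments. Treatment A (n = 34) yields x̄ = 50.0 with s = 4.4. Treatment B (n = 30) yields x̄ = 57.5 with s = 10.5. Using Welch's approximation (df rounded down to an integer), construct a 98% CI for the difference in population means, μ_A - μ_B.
(-12.51, -2.49)

Difference: x̄₁ - x̄₂ = -7.50
SE = √(s₁²/n₁ + s₂²/n₂) = √(4.4²/34 + 10.5²/30) = 2.0602
df = 37.88 → 37 (Welch–Satterthwaite, rounded down)
t* = 2.431

CI: -7.50 ± 2.431 · 2.0602 = -7.50 ± 5.01 = (-12.51, -2.49)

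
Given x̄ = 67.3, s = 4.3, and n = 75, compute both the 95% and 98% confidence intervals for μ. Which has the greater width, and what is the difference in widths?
98% CI is wider by 0.38

df = 74
95% CI: t* = 1.993, (66.31, 68.29), width = 2 · t* · s/√n = 1.98
98% CI: t* = 2.378, (66.12, 68.48), width = 2 · t* · s/√n = 2.36

The 98% CI is wider by 2.36 - 1.98 = 0.38.
Higher confidence requires a wider interval.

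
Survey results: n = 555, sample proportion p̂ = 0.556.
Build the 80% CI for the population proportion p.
(0.529, 0.583)

Proportion CI:
SE = √(p̂(1-p̂)/n) = √(0.556 · 0.444 / 555) = 0.02109

z* = 1.282
Margin = z* · SE = 1.282 · 0.02109 = 0.0270

CI: 0.556 ± 0.0270 = (0.529, 0.583)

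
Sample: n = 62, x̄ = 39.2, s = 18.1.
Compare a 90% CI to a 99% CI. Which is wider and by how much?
99% CI is wider by 4.54

df = 61
90% CI: t* = 1.670, (35.36, 43.04), width = 2 · t* · s/√n = 7.68
99% CI: t* = 2.659, (33.09, 45.31), width = 2 · t* · s/√n = 12.22

The 99% CI is wider by 12.22 - 7.68 = 4.54.
Higher confidence requires a wider interval.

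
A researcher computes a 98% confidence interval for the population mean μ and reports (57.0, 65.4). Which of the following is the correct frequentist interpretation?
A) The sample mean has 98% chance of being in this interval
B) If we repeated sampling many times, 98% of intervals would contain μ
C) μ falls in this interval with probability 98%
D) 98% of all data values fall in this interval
B

A) Wrong — x̄ is observed and sits in the interval by construction.
B) Correct — this is the frequentist long-run coverage interpretation.
C) Wrong — μ is fixed; the randomness lives in the interval, not in μ.
D) Wrong — a CI is about the parameter μ, not individual data values.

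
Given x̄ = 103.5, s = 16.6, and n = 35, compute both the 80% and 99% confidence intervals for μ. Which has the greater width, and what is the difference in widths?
99% CI is wider by 7.98

df = 34
80% CI: t* = 1.307, (99.83, 107.17), width = 2 · t* · s/√n = 7.33
99% CI: t* = 2.728, (95.85, 111.15), width = 2 · t* · s/√n = 15.31

The 99% CI is wider by 15.31 - 7.33 = 7.98.
Higher confidence requires a wider interval.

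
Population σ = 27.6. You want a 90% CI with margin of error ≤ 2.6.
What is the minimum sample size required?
n ≥ 305

For margin E ≤ 2.6:
n ≥ (z* · σ / E)²
n ≥ (1.645 · 27.6 / 2.6)²
n ≥ 304.93

Minimum n = 305 (rounding up)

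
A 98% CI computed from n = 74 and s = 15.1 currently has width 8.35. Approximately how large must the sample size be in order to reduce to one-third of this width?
n ≈ 666

CI width ∝ 1/√n
To reduce width by factor 3, need √n to grow by 3 → need 3² = 9 times as many samples.

Current: n = 74, width = 8.35
New: n = 666, width ≈ 2.73

Width reduced by factor of 8.35/2.73 = 3.06.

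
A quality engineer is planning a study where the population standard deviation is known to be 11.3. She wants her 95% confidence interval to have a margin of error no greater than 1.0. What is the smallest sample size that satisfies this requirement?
n ≥ 491

For margin E ≤ 1.0:
n ≥ (z* · σ / E)²
n ≥ (1.960 · 11.3 / 1.0)²
n ≥ 490.53

Minimum n = 491 (rounding up)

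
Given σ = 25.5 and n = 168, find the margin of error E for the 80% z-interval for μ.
Margin of error = 2.52

Margin of error = z* · σ/√n
= 1.282 · 25.5/√168
= 1.282 · 25.5/12.9615
= 2.52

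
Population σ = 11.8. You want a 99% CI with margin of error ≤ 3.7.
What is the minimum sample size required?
n ≥ 68

For margin E ≤ 3.7:
n ≥ (z* · σ / E)²
n ≥ (2.576 · 11.8 / 3.7)²
n ≥ 67.49

Minimum n = 68 (rounding up)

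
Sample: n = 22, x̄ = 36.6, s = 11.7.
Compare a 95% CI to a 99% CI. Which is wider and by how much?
99% CI is wider by 3.74

df = 21
95% CI: t* = 2.080, (31.41, 41.79), width = 2 · t* · s/√n = 10.38
99% CI: t* = 2.831, (29.54, 43.66), width = 2 · t* · s/√n = 14.12

The 99% CI is wider by 14.12 - 10.38 = 3.74.
Higher confidence requires a wider interval.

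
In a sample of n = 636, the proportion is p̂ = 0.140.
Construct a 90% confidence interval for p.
(0.117, 0.163)

Proportion CI:
SE = √(p̂(1-p̂)/n) = √(0.140 · 0.860 / 636) = 0.01376

z* = 1.645
Margin = z* · SE = 1.645 · 0.01376 = 0.0226

CI: 0.140 ± 0.0226 = (0.117, 0.163)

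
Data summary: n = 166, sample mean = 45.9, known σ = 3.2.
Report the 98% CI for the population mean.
(45.32, 46.48)

z-interval (σ known):
z* = 2.326 for 98% confidence

Margin of error = z* · σ/√n = 2.326 · 3.2/√166 = 0.58

CI: (45.9 - 0.58, 45.9 + 0.58) = (45.32, 46.48)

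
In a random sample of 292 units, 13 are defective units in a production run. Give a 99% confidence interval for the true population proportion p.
(0.013, 0.076)

Proportion CI:
p̂ = 13/292 = 0.04452
SE = √(p̂(1-p̂)/n) = √(0.04452 · 0.95548 / 292) = 0.01207

z* = 2.576
Margin = z* · SE = 2.576 · 0.01207 = 0.0311

CI: 0.04452 ± 0.0311 = (0.013, 0.076)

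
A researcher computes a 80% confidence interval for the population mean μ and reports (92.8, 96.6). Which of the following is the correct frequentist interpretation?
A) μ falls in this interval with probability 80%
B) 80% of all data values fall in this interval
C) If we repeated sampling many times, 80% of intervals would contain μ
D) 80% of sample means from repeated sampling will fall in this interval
C

A) Wrong — μ is fixed; the randomness lives in the interval, not in μ.
B) Wrong — a CI is about the parameter μ, not individual data values.
C) Correct — this is the frequentist long-run coverage interpretation.
D) Wrong — coverage applies to intervals containing μ, not to future x̄ values.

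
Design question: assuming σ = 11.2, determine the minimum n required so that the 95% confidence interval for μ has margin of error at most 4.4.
n ≥ 25

For margin E ≤ 4.4:
n ≥ (z* · σ / E)²
n ≥ (1.960 · 11.2 / 4.4)²
n ≥ 24.89

Minimum n = 25 (rounding up)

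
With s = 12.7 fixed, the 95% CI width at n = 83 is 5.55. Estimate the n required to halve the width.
n ≈ 332

CI width ∝ 1/√n
To reduce width by factor 2, need √n to grow by 2 → need 2² = 4 times as many samples.

Current: n = 83, width = 5.55
New: n = 332, width ≈ 2.74

Width reduced by factor of 5.55/2.74 = 2.03.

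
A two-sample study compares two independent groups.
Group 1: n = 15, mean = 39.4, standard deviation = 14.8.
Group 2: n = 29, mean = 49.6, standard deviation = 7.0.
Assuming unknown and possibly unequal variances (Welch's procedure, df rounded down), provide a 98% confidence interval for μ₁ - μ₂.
(-20.56, 0.16)

Difference: x̄₁ - x̄₂ = -10.20
SE = √(s₁²/n₁ + s₂²/n₂) = √(14.8²/15 + 7.0²/29) = 4.0364
df = 17.31 → 17 (Welch–Satterthwaite, rounded down)
t* = 2.567

CI: -10.20 ± 2.567 · 4.0364 = -10.20 ± 10.36 = (-20.56, 0.16)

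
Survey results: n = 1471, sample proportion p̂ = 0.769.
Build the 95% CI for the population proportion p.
(0.747, 0.791)

Proportion CI:
SE = √(p̂(1-p̂)/n) = √(0.769 · 0.231 / 1471) = 0.01099

z* = 1.960
Margin = z* · SE = 1.960 · 0.01099 = 0.0215

CI: 0.769 ± 0.0215 = (0.747, 0.791)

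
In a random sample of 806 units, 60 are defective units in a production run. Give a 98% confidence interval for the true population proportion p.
(0.053, 0.096)

Proportion CI:
p̂ = 60/806 = 0.07444
SE = √(p̂(1-p̂)/n) = √(0.07444 · 0.92556 / 806) = 0.00925

z* = 2.326
Margin = z* · SE = 2.326 · 0.00925 = 0.0215

CI: 0.07444 ± 0.0215 = (0.053, 0.096)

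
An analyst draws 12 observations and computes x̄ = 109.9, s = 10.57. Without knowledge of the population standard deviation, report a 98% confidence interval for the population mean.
(101.61, 118.19)

t-interval (σ unknown):
df = n - 1 = 11
t* = 2.718 for 98% confidence

Margin of error = t* · s/√n = 2.718 · 10.57/√12 = 8.29

CI: (101.61, 118.19)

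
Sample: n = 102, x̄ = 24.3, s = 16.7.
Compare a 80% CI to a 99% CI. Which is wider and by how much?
99% CI is wider by 4.41

df = 101
80% CI: t* = 1.290, (22.17, 26.43), width = 2 · t* · s/√n = 4.27
99% CI: t* = 2.625, (19.96, 28.64), width = 2 · t* · s/√n = 8.68

The 99% CI is wider by 8.68 - 4.27 = 4.41.
Higher confidence requires a wider interval.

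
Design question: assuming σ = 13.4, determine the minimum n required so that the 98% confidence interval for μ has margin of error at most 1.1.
n ≥ 803

For margin E ≤ 1.1:
n ≥ (z* · σ / E)²
n ≥ (2.326 · 13.4 / 1.1)²
n ≥ 802.87

Minimum n = 803 (rounding up)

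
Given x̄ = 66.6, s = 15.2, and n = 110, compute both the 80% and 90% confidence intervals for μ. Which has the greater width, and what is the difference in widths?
90% CI is wider by 1.07

df = 109
80% CI: t* = 1.289, (64.73, 68.47), width = 2 · t* · s/√n = 3.74
90% CI: t* = 1.659, (64.20, 69.00), width = 2 · t* · s/√n = 4.81

The 90% CI is wider by 4.81 - 3.74 = 1.07.
Higher confidence requires a wider interval.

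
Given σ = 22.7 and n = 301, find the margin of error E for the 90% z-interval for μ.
Margin of error = 2.15

Margin of error = z* · σ/√n
= 1.645 · 22.7/√301
= 1.645 · 22.7/17.3494
= 2.15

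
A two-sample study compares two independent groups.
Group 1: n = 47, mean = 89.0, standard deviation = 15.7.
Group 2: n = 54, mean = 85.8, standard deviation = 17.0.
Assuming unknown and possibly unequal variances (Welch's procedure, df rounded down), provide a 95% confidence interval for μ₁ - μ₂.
(-3.26, 9.66)

Difference: x̄₁ - x̄₂ = 3.20
SE = √(s₁²/n₁ + s₂²/n₂) = √(15.7²/47 + 17.0²/54) = 3.2552
df = 98.64 → 98 (Welch–Satterthwaite, rounded down)
t* = 1.984

CI: 3.20 ± 1.984 · 3.2552 = 3.20 ± 6.46 = (-3.26, 9.66)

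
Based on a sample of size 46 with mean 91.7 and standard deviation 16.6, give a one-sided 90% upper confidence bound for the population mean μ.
μ ≤ 94.88

Upper bound (one-sided):
t* = 1.301 (one-sided for 90%)
Upper bound = x̄ + t* · s/√n = 91.7 + 1.301 · 16.6/√46 = 94.88

We are 90% confident that μ ≤ 94.88.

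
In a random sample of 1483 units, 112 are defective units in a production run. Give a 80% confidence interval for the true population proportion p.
(0.067, 0.084)

Proportion CI:
p̂ = 112/1483 = 0.07552
SE = √(p̂(1-p̂)/n) = √(0.07552 · 0.92448 / 1483) = 0.00686

z* = 1.282
Margin = z* · SE = 1.282 · 0.00686 = 0.0088

CI: 0.07552 ± 0.0088 = (0.067, 0.084)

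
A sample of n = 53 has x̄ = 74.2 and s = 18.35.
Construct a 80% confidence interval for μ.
(70.93, 77.47)

t-interval (σ unknown):
df = n - 1 = 52
t* = 1.298 for 80% confidence

Margin of error = t* · s/√n = 1.298 · 18.35/√53 = 3.27

CI: (70.93, 77.47)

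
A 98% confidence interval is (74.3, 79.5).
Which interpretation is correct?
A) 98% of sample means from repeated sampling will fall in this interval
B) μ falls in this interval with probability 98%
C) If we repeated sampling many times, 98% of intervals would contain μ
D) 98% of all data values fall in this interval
C

A) Wrong — coverage applies to intervals containing μ, not to future x̄ values.
B) Wrong — μ is fixed; the randomness lives in the interval, not in μ.
C) Correct — this is the frequentist long-run coverage interpretation.
D) Wrong — a CI is about the parameter μ, not individual data values.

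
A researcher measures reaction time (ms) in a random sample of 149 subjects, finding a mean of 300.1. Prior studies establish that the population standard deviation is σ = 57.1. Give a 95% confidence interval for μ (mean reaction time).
(290.93, 309.27)

z-interval (σ known):
z* = 1.960 for 95% confidence

Margin of error = z* · σ/√n = 1.960 · 57.1/√149 = 9.17

CI: (300.1 - 9.17, 300.1 + 9.17) = (290.93, 309.27)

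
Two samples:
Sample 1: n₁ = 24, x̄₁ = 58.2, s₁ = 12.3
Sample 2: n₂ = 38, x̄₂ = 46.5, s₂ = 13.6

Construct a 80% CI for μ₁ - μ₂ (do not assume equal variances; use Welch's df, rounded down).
(7.36, 16.04)

Difference: x̄₁ - x̄₂ = 11.70
SE = √(s₁²/n₁ + s₂²/n₂) = √(12.3²/24 + 13.6²/38) = 3.3423
df = 52.70 → 52 (Welch–Satterthwaite, rounded down)
t* = 1.298

CI: 11.70 ± 1.298 · 3.3423 = 11.70 ± 4.34 = (7.36, 16.04)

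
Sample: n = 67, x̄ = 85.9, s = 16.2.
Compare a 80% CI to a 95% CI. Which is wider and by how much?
95% CI is wider by 2.77

df = 66
80% CI: t* = 1.295, (83.34, 88.46), width = 2 · t* · s/√n = 5.13
95% CI: t* = 1.997, (81.95, 89.85), width = 2 · t* · s/√n = 7.90

The 95% CI is wider by 7.90 - 5.13 = 2.77.
Higher confidence requires a wider interval.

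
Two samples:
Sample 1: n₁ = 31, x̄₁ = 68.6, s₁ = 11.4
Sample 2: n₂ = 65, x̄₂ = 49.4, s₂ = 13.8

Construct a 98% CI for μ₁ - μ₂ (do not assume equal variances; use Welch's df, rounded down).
(12.85, 25.55)

Difference: x̄₁ - x̄₂ = 19.20
SE = √(s₁²/n₁ + s₂²/n₂) = √(11.4²/31 + 13.8²/65) = 2.6687
df = 70.45 → 70 (Welch–Satterthwaite, rounded down)
t* = 2.381

CI: 19.20 ± 2.381 · 2.6687 = 19.20 ± 6.35 = (12.85, 25.55)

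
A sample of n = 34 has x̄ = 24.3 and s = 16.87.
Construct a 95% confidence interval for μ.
(18.41, 30.19)

t-interval (σ unknown):
df = n - 1 = 33
t* = 2.035 for 95% confidence

Margin of error = t* · s/√n = 2.035 · 16.87/√34 = 5.89

CI: (18.41, 30.19)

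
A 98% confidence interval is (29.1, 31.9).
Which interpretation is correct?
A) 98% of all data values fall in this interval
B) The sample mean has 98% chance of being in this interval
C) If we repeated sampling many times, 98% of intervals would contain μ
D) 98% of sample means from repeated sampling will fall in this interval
C

A) Wrong — a CI is about the parameter μ, not individual data values.
B) Wrong — x̄ is observed and sits in the interval by construction.
C) Correct — this is the frequentist long-run coverage interpretation.
D) Wrong — coverage applies to intervals containing μ, not to future x̄ values.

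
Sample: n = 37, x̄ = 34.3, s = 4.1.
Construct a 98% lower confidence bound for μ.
μ ≥ 32.86

Lower bound (one-sided):
t* = 2.131 (one-sided for 98%)
Lower bound = x̄ - t* · s/√n = 34.3 - 2.131 · 4.1/√37 = 32.86

We are 98% confident that μ ≥ 32.86.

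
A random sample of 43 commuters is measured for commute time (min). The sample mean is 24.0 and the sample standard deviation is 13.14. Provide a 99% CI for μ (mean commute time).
(18.59, 29.41)

t-interval (σ unknown):
df = n - 1 = 42
t* = 2.698 for 99% confidence

Margin of error = t* · s/√n = 2.698 · 13.14/√43 = 5.41

CI: (18.59, 29.41)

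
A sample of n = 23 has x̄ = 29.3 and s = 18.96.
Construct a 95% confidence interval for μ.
(21.10, 37.50)

t-interval (σ unknown):
df = n - 1 = 22
t* = 2.074 for 95% confidence

Margin of error = t* · s/√n = 2.074 · 18.96/√23 = 8.20

CI: (21.10, 37.50)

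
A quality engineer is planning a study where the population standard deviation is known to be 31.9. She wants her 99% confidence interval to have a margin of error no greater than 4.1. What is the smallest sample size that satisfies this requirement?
n ≥ 402

For margin E ≤ 4.1:
n ≥ (z* · σ / E)²
n ≥ (2.576 · 31.9 / 4.1)²
n ≥ 401.70

Minimum n = 402 (rounding up)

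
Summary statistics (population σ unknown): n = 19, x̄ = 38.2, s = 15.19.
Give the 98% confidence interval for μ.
(29.31, 47.09)

t-interval (σ unknown):
df = n - 1 = 18
t* = 2.552 for 98% confidence

Margin of error = t* · s/√n = 2.552 · 15.19/√19 = 8.89

CI: (29.31, 47.09)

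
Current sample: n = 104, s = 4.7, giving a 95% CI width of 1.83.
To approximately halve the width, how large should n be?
n ≈ 416

CI width ∝ 1/√n
To reduce width by factor 2, need √n to grow by 2 → need 2² = 4 times as many samples.

Current: n = 104, width = 1.83
New: n = 416, width ≈ 0.91

Width reduced by factor of 1.83/0.91 = 2.01.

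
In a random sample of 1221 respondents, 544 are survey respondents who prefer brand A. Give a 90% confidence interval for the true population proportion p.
(0.422, 0.469)

Proportion CI:
p̂ = 544/1221 = 0.44554
SE = √(p̂(1-p̂)/n) = √(0.44554 · 0.55446 / 1221) = 0.01422

z* = 1.645
Margin = z* · SE = 1.645 · 0.01422 = 0.0234

CI: 0.44554 ± 0.0234 = (0.422, 0.469)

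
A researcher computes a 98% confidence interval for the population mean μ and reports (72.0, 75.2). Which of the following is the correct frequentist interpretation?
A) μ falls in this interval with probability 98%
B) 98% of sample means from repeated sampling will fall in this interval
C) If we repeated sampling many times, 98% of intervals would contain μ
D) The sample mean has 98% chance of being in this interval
C

A) Wrong — μ is fixed; the randomness lives in the interval, not in μ.
B) Wrong — coverage applies to intervals containing μ, not to future x̄ values.
C) Correct — this is the frequentist long-run coverage interpretation.
D) Wrong — x̄ is observed and sits in the interval by construction.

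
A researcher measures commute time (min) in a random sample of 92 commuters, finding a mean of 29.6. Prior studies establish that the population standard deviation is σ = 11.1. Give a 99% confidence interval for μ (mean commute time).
(26.62, 32.58)

z-interval (σ known):
z* = 2.576 for 99% confidence

Margin of error = z* · σ/√n = 2.576 · 11.1/√92 = 2.98

CI: (29.6 - 2.98, 29.6 + 2.98) = (26.62, 32.58)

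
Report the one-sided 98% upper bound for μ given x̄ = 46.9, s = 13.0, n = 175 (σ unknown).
μ ≤ 48.93

Upper bound (one-sided):
t* = 2.069 (one-sided for 98%)
Upper bound = x̄ + t* · s/√n = 46.9 + 2.069 · 13.0/√175 = 48.93

We are 98% confident that μ ≤ 48.93.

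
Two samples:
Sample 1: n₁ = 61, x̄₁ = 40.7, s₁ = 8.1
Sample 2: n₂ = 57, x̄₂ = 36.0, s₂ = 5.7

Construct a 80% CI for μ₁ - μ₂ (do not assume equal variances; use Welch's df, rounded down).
(3.05, 6.35)

Difference: x̄₁ - x̄₂ = 4.70
SE = √(s₁²/n₁ + s₂²/n₂) = √(8.1²/61 + 5.7²/57) = 1.2828
df = 107.96 → 107 (Welch–Satterthwaite, rounded down)
t* = 1.290

CI: 4.70 ± 1.290 · 1.2828 = 4.70 ± 1.65 = (3.05, 6.35)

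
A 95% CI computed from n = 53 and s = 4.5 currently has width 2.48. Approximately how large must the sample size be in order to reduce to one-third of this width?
n ≈ 477

CI width ∝ 1/√n
To reduce width by factor 3, need √n to grow by 3 → need 3² = 9 times as many samples.

Current: n = 53, width = 2.48
New: n = 477, width ≈ 0.81

Width reduced by factor of 2.48/0.81 = 3.06.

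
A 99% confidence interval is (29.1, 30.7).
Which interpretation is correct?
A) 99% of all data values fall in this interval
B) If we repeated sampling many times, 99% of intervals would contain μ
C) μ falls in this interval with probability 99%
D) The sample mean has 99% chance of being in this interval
B

A) Wrong — a CI is about the parameter μ, not individual data values.
B) Correct — this is the frequentist long-run coverage interpretation.
C) Wrong — μ is fixed; the randomness lives in the interval, not in μ.
D) Wrong — x̄ is observed and sits in the interval by construction.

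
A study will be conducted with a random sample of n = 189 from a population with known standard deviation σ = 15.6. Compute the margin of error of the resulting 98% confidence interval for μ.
Margin of error = 2.64

Margin of error = z* · σ/√n
= 2.326 · 15.6/√189
= 2.326 · 15.6/13.7477
= 2.64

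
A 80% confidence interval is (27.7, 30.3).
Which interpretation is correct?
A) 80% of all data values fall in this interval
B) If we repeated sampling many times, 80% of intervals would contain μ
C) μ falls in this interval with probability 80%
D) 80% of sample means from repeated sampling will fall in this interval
B

A) Wrong — a CI is about the parameter μ, not individual data values.
B) Correct — this is the frequentist long-run coverage interpretation.
C) Wrong — μ is fixed; the randomness lives in the interval, not in μ.
D) Wrong — coverage applies to intervals containing μ, not to future x̄ values.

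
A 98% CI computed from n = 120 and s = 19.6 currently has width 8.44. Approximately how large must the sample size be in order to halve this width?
n ≈ 480

CI width ∝ 1/√n
To reduce width by factor 2, need √n to grow by 2 → need 2² = 4 times as many samples.

Current: n = 120, width = 8.44
New: n = 480, width ≈ 4.18

Width reduced by factor of 8.44/4.18 = 2.02.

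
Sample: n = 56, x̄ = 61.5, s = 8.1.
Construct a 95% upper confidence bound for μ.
μ ≤ 63.31

Upper bound (one-sided):
t* = 1.673 (one-sided for 95%)
Upper bound = x̄ + t* · s/√n = 61.5 + 1.673 · 8.1/√56 = 63.31

We are 95% confident that μ ≤ 63.31.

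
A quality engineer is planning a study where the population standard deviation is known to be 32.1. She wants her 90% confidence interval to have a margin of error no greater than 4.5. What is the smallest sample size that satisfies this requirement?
n ≥ 138

For margin E ≤ 4.5:
n ≥ (z* · σ / E)²
n ≥ (1.645 · 32.1 / 4.5)²
n ≥ 137.69

Minimum n = 138 (rounding up)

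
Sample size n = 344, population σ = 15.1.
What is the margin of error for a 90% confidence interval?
Margin of error = 1.34

Margin of error = z* · σ/√n
= 1.645 · 15.1/√344
= 1.645 · 15.1/18.5472
= 1.34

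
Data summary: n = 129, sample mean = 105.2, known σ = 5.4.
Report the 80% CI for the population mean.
(104.59, 105.81)

z-interval (σ known):
z* = 1.282 for 80% confidence

Margin of error = z* · σ/√n = 1.282 · 5.4/√129 = 0.61

CI: (105.2 - 0.61, 105.2 + 0.61) = (104.59, 105.81)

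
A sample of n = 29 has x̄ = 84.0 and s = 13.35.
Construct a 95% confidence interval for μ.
(78.92, 89.08)

t-interval (σ unknown):
df = n - 1 = 28
t* = 2.048 for 95% confidence

Margin of error = t* · s/√n = 2.048 · 13.35/√29 = 5.08

CI: (78.92, 89.08)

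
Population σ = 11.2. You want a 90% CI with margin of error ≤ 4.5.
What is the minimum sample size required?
n ≥ 17

For margin E ≤ 4.5:
n ≥ (z* · σ / E)²
n ≥ (1.645 · 11.2 / 4.5)²
n ≥ 16.76

Minimum n = 17 (rounding up)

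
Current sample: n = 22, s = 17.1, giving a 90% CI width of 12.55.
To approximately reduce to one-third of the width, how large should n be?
n ≈ 198

CI width ∝ 1/√n
To reduce width by factor 3, need √n to grow by 3 → need 3² = 9 times as many samples.

Current: n = 22, width = 12.55
New: n = 198, width ≈ 4.02

Width reduced by factor of 12.55/4.02 = 3.12.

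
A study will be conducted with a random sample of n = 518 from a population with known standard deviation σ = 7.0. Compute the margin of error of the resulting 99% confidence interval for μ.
Margin of error = 0.79

Margin of error = z* · σ/√n
= 2.576 · 7.0/√518
= 2.576 · 7.0/22.7596
= 0.79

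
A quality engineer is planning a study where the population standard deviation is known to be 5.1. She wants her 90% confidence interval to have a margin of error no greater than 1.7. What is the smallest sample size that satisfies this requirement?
n ≥ 25

For margin E ≤ 1.7:
n ≥ (z* · σ / E)²
n ≥ (1.645 · 5.1 / 1.7)²
n ≥ 24.35

Minimum n = 25 (rounding up)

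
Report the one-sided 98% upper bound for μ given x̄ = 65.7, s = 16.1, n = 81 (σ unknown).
μ ≤ 69.44

Upper bound (one-sided):
t* = 2.088 (one-sided for 98%)
Upper bound = x̄ + t* · s/√n = 65.7 + 2.088 · 16.1/√81 = 69.44

We are 98% confident that μ ≤ 69.44.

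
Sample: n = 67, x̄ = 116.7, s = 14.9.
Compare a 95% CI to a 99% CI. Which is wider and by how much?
99% CI is wider by 2.39

df = 66
95% CI: t* = 1.997, (113.06, 120.34), width = 2 · t* · s/√n = 7.27
99% CI: t* = 2.652, (111.87, 121.53), width = 2 · t* · s/√n = 9.66

The 99% CI is wider by 9.66 - 7.27 = 2.39.
Higher confidence requires a wider interval.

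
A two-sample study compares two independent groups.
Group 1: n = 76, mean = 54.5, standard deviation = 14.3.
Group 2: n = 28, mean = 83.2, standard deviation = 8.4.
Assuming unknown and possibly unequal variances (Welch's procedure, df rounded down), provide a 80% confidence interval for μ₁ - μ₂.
(-31.65, -25.75)

Difference: x̄₁ - x̄₂ = -28.70
SE = √(s₁²/n₁ + s₂²/n₂) = √(14.3²/76 + 8.4²/28) = 2.2827
df = 81.85 → 81 (Welch–Satterthwaite, rounded down)
t* = 1.292

CI: -28.70 ± 1.292 · 2.2827 = -28.70 ± 2.95 = (-31.65, -25.75)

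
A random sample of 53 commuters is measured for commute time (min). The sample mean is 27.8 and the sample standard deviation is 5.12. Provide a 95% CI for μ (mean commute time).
(26.39, 29.21)

t-interval (σ unknown):
df = n - 1 = 52
t* = 2.007 for 95% confidence

Margin of error = t* · s/√n = 2.007 · 5.12/√53 = 1.41

CI: (26.39, 29.21)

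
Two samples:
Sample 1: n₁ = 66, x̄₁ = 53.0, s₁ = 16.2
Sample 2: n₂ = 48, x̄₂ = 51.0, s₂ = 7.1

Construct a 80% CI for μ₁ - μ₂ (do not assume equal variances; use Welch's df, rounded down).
(-0.89, 4.89)

Difference: x̄₁ - x̄₂ = 2.00
SE = √(s₁²/n₁ + s₂²/n₂) = √(16.2²/66 + 7.1²/48) = 2.2420
df = 94.73 → 94 (Welch–Satterthwaite, rounded down)
t* = 1.291

CI: 2.00 ± 1.291 · 2.2420 = 2.00 ± 2.89 = (-0.89, 4.89)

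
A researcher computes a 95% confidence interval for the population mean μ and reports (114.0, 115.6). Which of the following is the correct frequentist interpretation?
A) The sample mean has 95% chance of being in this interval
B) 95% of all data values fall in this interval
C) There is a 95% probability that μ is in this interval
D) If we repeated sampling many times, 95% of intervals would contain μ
D

A) Wrong — x̄ is observed and sits in the interval by construction.
B) Wrong — a CI is about the parameter μ, not individual data values.
C) Wrong — μ is fixed; the randomness lives in the interval, not in μ.
D) Correct — this is the frequentist long-run coverage interpretation.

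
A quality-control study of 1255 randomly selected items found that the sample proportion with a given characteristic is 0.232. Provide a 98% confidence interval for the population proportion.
(0.204, 0.260)

Proportion CI:
SE = √(p̂(1-p̂)/n) = √(0.232 · 0.768 / 1255) = 0.01192

z* = 2.326
Margin = z* · SE = 2.326 · 0.01192 = 0.0277

CI: 0.232 ± 0.0277 = (0.204, 0.260)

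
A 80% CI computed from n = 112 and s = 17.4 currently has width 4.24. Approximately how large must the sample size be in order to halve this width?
n ≈ 448

CI width ∝ 1/√n
To reduce width by factor 2, need √n to grow by 2 → need 2² = 4 times as many samples.

Current: n = 112, width = 4.24
New: n = 448, width ≈ 2.11

Width reduced by factor of 4.24/2.11 = 2.01.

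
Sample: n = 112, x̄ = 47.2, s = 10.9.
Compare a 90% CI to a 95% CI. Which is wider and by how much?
95% CI is wider by 0.66

df = 111
90% CI: t* = 1.659, (45.49, 48.91), width = 2 · t* · s/√n = 3.42
95% CI: t* = 1.982, (45.16, 49.24), width = 2 · t* · s/√n = 4.08

The 95% CI is wider by 4.08 - 3.42 = 0.66.
Higher confidence requires a wider interval.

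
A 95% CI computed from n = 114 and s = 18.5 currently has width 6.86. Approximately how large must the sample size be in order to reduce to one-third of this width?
n ≈ 1026

CI width ∝ 1/√n
To reduce width by factor 3, need √n to grow by 3 → need 3² = 9 times as many samples.

Current: n = 114, width = 6.86
New: n = 1026, width ≈ 2.27

Width reduced by factor of 6.86/2.27 = 3.02.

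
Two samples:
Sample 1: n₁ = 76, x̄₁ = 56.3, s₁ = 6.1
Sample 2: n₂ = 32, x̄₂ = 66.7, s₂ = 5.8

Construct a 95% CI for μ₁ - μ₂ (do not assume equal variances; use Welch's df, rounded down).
(-12.88, -7.92)

Difference: x̄₁ - x̄₂ = -10.40
SE = √(s₁²/n₁ + s₂²/n₂) = √(6.1²/76 + 5.8²/32) = 1.2413
df = 61.12 → 61 (Welch–Satterthwaite, rounded down)
t* = 2.000

CI: -10.40 ± 2.000 · 1.2413 = -10.40 ± 2.48 = (-12.88, -7.92)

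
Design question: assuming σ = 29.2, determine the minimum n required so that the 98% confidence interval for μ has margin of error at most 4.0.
n ≥ 289

For margin E ≤ 4.0:
n ≥ (z* · σ / E)²
n ≥ (2.326 · 29.2 / 4.0)²
n ≥ 288.31

Minimum n = 289 (rounding up)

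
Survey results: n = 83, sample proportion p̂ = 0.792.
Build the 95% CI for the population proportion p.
(0.705, 0.879)

Proportion CI:
SE = √(p̂(1-p̂)/n) = √(0.792 · 0.208 / 83) = 0.04455

z* = 1.960
Margin = z* · SE = 1.960 · 0.04455 = 0.0873

CI: 0.792 ± 0.0873 = (0.705, 0.879)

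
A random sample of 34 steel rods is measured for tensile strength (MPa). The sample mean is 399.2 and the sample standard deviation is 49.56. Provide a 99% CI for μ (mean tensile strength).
(375.97, 422.43)

t-interval (σ unknown):
df = n - 1 = 33
t* = 2.733 for 99% confidence

Margin of error = t* · s/√n = 2.733 · 49.56/√34 = 23.23

CI: (375.97, 422.43)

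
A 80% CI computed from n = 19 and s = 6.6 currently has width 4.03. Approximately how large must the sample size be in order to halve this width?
n ≈ 76

CI width ∝ 1/√n
To reduce width by factor 2, need √n to grow by 2 → need 2² = 4 times as many samples.

Current: n = 19, width = 4.03
New: n = 76, width ≈ 1.96

Width reduced by factor of 4.03/1.96 = 2.06.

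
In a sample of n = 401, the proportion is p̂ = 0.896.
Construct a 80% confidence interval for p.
(0.876, 0.916)

Proportion CI:
SE = √(p̂(1-p̂)/n) = √(0.896 · 0.104 / 401) = 0.01524

z* = 1.282
Margin = z* · SE = 1.282 · 0.01524 = 0.0195

CI: 0.896 ± 0.0195 = (0.876, 0.916)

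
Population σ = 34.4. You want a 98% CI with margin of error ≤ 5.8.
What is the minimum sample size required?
n ≥ 191

For margin E ≤ 5.8:
n ≥ (z* · σ / E)²
n ≥ (2.326 · 34.4 / 5.8)²
n ≥ 190.32

Minimum n = 191 (rounding up)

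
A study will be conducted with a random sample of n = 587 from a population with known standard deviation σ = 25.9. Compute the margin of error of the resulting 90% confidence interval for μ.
Margin of error = 1.76

Margin of error = z* · σ/√n
= 1.645 · 25.9/√587
= 1.645 · 25.9/24.2281
= 1.76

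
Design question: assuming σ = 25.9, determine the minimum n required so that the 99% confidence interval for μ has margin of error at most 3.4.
n ≥ 386

For margin E ≤ 3.4:
n ≥ (z* · σ / E)²
n ≥ (2.576 · 25.9 / 3.4)²
n ≥ 385.06

Minimum n = 386 (rounding up)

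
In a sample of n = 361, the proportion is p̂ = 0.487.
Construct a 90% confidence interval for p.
(0.444, 0.530)

Proportion CI:
SE = √(p̂(1-p̂)/n) = √(0.487 · 0.513 / 361) = 0.02631

z* = 1.645
Margin = z* · SE = 1.645 · 0.02631 = 0.0433

CI: 0.487 ± 0.0433 = (0.444, 0.530)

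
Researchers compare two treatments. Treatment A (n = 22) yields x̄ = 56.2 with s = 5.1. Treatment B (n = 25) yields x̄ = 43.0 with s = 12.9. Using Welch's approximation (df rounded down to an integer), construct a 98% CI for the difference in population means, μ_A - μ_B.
(6.34, 20.06)

Difference: x̄₁ - x̄₂ = 13.20
SE = √(s₁²/n₁ + s₂²/n₂) = √(5.1²/22 + 12.9²/25) = 2.7998
df = 32.12 → 32 (Welch–Satterthwaite, rounded down)
t* = 2.449

CI: 13.20 ± 2.449 · 2.7998 = 13.20 ± 6.86 = (6.34, 20.06)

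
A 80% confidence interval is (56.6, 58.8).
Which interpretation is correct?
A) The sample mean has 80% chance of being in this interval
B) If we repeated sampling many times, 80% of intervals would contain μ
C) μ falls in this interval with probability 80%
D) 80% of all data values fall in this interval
B

A) Wrong — x̄ is observed and sits in the interval by construction.
B) Correct — this is the frequentist long-run coverage interpretation.
C) Wrong — μ is fixed; the randomness lives in the interval, not in μ.
D) Wrong — a CI is about the parameter μ, not individual data values.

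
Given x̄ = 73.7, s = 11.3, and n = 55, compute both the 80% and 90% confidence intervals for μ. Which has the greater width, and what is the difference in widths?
90% CI is wider by 1.15

df = 54
80% CI: t* = 1.297, (71.72, 75.68), width = 2 · t* · s/√n = 3.95
90% CI: t* = 1.674, (71.15, 76.25), width = 2 · t* · s/√n = 5.10

The 90% CI is wider by 5.10 - 3.95 = 1.15.
Higher confidence requires a wider interval.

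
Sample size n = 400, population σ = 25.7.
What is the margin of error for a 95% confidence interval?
Margin of error = 2.52

Margin of error = z* · σ/√n
= 1.960 · 25.7/√400
= 1.960 · 25.7/20.0000
= 2.52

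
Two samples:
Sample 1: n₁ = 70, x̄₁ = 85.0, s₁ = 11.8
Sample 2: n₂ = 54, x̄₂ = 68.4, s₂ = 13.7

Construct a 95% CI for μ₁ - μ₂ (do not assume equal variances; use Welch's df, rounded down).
(11.96, 21.24)

Difference: x̄₁ - x̄₂ = 16.60
SE = √(s₁²/n₁ + s₂²/n₂) = √(11.8²/70 + 13.7²/54) = 2.3377
df = 104.69 → 104 (Welch–Satterthwaite, rounded down)
t* = 1.983

CI: 16.60 ± 1.983 · 2.3377 = 16.60 ± 4.64 = (11.96, 21.24)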